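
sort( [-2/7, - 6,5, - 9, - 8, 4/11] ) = [ - 9, - 8, - 6, - 2/7,  4/11,  5] 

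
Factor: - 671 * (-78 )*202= 2^2*3^1*11^1 * 13^1*61^1*101^1  =  10572276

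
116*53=6148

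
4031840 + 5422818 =9454658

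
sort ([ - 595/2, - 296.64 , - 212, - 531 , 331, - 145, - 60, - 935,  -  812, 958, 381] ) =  [ - 935,-812, - 531, - 595/2 , - 296.64, - 212, - 145, - 60, 331, 381,958] 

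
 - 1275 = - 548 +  - 727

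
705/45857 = 705/45857=0.02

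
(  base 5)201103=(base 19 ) he0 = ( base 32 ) 683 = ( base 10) 6403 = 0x1903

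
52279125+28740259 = 81019384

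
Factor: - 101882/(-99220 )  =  2^( - 1)*5^( - 1 )*41^ ( - 1 )*421^1 = 421/410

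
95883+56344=152227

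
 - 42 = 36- 78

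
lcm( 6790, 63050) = 441350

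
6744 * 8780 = 59212320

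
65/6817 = 65/6817 =0.01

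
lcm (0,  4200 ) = 0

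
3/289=3/289 = 0.01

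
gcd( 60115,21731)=1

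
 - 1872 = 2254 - 4126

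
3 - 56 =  - 53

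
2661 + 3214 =5875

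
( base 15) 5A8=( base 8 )2403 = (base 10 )1283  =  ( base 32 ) 183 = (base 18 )3h5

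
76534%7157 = 4964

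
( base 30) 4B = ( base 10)131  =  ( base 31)47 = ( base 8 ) 203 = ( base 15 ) 8b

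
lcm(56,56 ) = 56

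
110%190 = 110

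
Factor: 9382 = 2^1 * 4691^1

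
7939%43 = 27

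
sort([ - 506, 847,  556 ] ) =[-506, 556,  847]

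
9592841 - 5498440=4094401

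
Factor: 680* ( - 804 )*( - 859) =469632480 =2^5*3^1 * 5^1*17^1 * 67^1*859^1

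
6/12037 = 6/12037 = 0.00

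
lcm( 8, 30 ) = 120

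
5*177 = 885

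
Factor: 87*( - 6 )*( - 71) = 37062 = 2^1 * 3^2  *  29^1*71^1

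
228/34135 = 228/34135  =  0.01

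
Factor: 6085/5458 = 2^( - 1)*  5^1* 1217^1*2729^( - 1)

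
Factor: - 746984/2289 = - 2^3*3^( - 1)*109^(-1 )*13339^1 = - 106712/327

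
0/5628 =0 = 0.00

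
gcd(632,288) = 8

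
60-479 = - 419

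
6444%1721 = 1281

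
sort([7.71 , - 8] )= [ - 8, 7.71]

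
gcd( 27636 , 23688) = 3948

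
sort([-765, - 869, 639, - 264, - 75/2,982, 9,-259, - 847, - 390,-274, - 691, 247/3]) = [ - 869 ,  -  847, - 765, - 691,  -  390, - 274,-264, - 259, - 75/2,9, 247/3,639,982] 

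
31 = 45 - 14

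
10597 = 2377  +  8220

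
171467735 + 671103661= 842571396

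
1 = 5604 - 5603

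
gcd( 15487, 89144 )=1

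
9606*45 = 432270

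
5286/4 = 2643/2   =  1321.50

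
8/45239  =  8/45239 = 0.00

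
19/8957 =19/8957 = 0.00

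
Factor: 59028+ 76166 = 135194 =2^1*23^1*2939^1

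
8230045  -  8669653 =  - 439608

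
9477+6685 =16162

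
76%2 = 0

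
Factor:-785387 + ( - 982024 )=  - 3^2 *196379^1  =  -  1767411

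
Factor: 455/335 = 91/67 =7^1*13^1 * 67^( - 1) 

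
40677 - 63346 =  - 22669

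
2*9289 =18578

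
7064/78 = 3532/39  =  90.56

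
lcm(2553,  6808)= 20424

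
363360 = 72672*5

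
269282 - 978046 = - 708764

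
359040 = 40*8976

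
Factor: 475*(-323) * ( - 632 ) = 96964600 = 2^3*5^2*17^1*19^2*79^1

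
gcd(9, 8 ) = 1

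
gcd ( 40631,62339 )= 1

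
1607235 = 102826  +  1504409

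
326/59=5 + 31/59 = 5.53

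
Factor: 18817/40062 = 31/66= 2^( - 1) *3^(- 1 )*11^( - 1) * 31^1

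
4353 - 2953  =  1400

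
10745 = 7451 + 3294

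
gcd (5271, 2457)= 21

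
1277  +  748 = 2025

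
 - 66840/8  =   - 8355  =  - 8355.00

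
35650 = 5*7130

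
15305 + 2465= 17770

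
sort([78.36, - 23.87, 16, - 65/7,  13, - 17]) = [ -23.87, - 17, - 65/7, 13,16,78.36]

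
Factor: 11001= 3^1*19^1*193^1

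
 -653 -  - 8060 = 7407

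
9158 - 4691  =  4467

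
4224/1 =4224 = 4224.00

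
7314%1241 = 1109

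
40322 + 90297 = 130619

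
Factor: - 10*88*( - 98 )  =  2^5*5^1*7^2*11^1  =  86240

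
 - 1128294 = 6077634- 7205928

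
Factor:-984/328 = -3 = -3^1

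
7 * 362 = 2534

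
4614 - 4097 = 517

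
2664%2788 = 2664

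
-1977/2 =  - 1977/2 = - 988.50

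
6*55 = 330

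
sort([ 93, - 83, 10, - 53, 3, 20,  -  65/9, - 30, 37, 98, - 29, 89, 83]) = [ - 83 , -53,-30, - 29, - 65/9, 3, 10, 20, 37,83 , 89, 93,98 ]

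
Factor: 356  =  2^2*89^1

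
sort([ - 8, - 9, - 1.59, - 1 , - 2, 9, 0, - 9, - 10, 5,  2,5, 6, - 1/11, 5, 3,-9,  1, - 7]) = [ - 10, - 9, - 9, - 9, - 8, - 7,- 2 ,-1.59,-1, - 1/11, 0, 1,  2, 3,5, 5, 5, 6, 9]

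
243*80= 19440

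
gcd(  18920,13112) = 88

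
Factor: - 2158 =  - 2^1*13^1*83^1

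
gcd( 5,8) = 1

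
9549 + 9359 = 18908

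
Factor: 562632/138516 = 2^1* 97^( - 1)*197^1=394/97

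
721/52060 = 721/52060  =  0.01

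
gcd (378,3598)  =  14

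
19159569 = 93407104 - 74247535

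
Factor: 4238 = 2^1*13^1 * 163^1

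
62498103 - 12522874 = 49975229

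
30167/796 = 30167/796 = 37.90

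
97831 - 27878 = 69953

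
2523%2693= 2523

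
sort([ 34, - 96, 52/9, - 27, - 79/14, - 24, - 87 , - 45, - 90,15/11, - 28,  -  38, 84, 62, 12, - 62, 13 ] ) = [ - 96, - 90, - 87, - 62, - 45, - 38, - 28, - 27, - 24, - 79/14, 15/11,52/9,  12, 13,34, 62, 84 ] 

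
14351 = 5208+9143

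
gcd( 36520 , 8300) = 1660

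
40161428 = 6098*6586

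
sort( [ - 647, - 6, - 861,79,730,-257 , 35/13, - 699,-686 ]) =[ - 861, - 699, - 686, - 647, - 257, - 6,35/13, 79, 730 ]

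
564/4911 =188/1637= 0.11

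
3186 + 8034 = 11220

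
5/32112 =5/32112 =0.00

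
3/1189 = 3/1189 = 0.00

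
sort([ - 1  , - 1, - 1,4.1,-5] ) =[ - 5,-1, - 1,-1,4.1 ]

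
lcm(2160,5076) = 101520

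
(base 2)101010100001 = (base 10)2721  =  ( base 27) 3jl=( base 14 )DC5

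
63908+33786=97694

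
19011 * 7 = 133077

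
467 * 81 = 37827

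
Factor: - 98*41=-2^1*7^2*41^1=- 4018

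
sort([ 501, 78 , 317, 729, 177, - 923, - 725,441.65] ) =[ - 923,- 725, 78, 177, 317,441.65 , 501, 729 ] 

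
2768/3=2768/3  =  922.67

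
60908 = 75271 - 14363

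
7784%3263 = 1258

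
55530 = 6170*9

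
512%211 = 90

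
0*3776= 0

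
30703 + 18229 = 48932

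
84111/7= 84111/7 = 12015.86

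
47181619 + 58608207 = 105789826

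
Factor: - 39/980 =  - 2^(- 2)*3^1*5^( - 1)*7^(-2) * 13^1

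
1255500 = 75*16740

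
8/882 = 4/441 =0.01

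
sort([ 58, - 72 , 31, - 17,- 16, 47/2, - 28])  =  [ - 72,-28,-17, - 16, 47/2,31, 58]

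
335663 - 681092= - 345429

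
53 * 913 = 48389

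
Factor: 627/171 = 3^( - 1 )  *  11^1 = 11/3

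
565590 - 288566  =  277024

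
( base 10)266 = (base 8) 412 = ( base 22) C2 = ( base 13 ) 176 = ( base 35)7l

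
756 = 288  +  468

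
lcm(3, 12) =12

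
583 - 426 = 157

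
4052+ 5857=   9909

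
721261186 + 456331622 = 1177592808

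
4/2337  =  4/2337 =0.00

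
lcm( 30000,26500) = 1590000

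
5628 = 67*84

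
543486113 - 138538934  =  404947179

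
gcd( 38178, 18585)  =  63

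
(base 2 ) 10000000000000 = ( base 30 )932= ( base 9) 12212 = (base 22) GK8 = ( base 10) 8192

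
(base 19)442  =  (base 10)1522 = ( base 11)1164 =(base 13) 901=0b10111110010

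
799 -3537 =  - 2738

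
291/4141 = 291/4141 = 0.07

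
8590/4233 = 2 + 124/4233 =2.03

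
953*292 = 278276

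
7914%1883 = 382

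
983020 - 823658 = 159362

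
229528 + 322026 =551554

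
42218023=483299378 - 441081355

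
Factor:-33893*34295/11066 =  -  1162360435/11066= - 2^( - 1 )*5^1*11^( - 1)*19^3*503^( - 1)*33893^1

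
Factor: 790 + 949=1739 =37^1*47^1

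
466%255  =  211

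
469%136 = 61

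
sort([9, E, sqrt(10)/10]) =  [sqrt(10) /10, E,  9]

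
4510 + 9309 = 13819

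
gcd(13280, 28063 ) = 1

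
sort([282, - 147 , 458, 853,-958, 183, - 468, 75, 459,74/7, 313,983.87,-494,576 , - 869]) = [ - 958, - 869, - 494, - 468, - 147,74/7,75,183,282, 313, 458,459,576,853,983.87] 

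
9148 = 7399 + 1749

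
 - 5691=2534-8225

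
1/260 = 1/260= 0.00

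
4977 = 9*553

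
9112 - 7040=2072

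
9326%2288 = 174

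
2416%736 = 208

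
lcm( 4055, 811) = 4055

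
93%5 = 3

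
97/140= 97/140 = 0.69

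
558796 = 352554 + 206242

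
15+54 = 69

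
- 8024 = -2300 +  - 5724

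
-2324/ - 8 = 290 + 1/2 =290.50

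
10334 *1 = 10334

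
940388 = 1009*932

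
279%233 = 46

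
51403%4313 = 3960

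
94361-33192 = 61169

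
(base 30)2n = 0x53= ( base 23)3e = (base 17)4f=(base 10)83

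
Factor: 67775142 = 2^1*3^1*151^1 *239^1*313^1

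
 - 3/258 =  - 1/86 = - 0.01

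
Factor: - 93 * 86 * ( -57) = 455886  =  2^1*3^2*19^1*31^1 * 43^1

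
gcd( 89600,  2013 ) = 1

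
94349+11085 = 105434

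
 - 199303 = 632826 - 832129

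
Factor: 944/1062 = 8/9=2^3*3^ ( - 2 ) 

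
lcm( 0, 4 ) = 0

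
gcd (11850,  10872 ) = 6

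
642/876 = 107/146=0.73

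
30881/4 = 30881/4 = 7720.25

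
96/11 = 8 + 8/11 =8.73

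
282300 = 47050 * 6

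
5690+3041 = 8731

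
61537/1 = 61537 = 61537.00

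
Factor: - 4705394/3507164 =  - 2^( - 1 )*487^1*4831^1*876791^ (-1) = -  2352697/1753582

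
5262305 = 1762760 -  - 3499545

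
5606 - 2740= 2866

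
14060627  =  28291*497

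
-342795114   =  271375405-614170519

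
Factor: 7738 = 2^1*53^1*73^1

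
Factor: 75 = 3^1 * 5^2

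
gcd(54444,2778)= 6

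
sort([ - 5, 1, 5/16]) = [-5,5/16, 1]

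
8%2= 0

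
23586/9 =2620  +  2/3 =2620.67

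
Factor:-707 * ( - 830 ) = 2^1* 5^1*7^1 *83^1 * 101^1= 586810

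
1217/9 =135 + 2/9=135.22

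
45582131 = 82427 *553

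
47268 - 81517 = -34249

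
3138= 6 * 523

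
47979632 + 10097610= 58077242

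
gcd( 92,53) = 1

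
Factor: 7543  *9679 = 73008697 = 19^1 * 397^1*9679^1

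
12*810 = 9720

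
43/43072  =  43/43072= 0.00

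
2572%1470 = 1102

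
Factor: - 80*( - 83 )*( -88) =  - 584320 = - 2^7*5^1*11^1*83^1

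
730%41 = 33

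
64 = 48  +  16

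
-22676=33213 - 55889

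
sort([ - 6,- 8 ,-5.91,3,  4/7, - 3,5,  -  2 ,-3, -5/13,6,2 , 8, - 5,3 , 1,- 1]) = [ - 8, - 6,-5.91, - 5,  -  3, - 3,  -  2  , - 1, - 5/13,4/7, 1, 2 , 3, 3,5  ,  6,8 ] 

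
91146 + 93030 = 184176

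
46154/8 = 5769 + 1/4 =5769.25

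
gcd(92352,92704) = 32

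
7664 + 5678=13342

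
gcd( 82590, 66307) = 1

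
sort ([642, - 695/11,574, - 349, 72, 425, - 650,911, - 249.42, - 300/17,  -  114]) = [ - 650, - 349,-249.42, - 114, -695/11, - 300/17 , 72,425, 574 , 642, 911 ] 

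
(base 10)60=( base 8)74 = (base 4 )330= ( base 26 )28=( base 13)48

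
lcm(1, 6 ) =6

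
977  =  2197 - 1220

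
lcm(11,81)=891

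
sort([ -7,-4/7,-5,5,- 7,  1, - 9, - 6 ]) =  [-9, - 7, - 7, - 6, - 5, - 4/7,1, 5] 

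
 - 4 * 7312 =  - 29248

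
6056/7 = 865 + 1/7 = 865.14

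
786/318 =131/53 = 2.47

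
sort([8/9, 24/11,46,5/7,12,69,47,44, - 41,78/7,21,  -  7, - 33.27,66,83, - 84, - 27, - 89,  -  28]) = [  -  89,-84,-41,- 33.27, - 28,-27, - 7,5/7, 8/9,24/11,78/7,12, 21,44,46 , 47,66, 69,83]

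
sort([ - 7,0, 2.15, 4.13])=[ - 7, 0, 2.15,4.13] 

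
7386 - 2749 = 4637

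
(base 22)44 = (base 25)3H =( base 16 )5C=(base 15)62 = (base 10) 92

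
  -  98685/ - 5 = 19737 + 0/1 =19737.00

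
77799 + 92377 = 170176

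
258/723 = 86/241=0.36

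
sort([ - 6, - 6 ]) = [ - 6,  -  6]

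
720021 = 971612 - 251591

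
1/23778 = 1/23778  =  0.00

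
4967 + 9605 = 14572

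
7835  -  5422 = 2413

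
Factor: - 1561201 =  - 43^1*36307^1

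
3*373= 1119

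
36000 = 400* 90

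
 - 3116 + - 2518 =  - 5634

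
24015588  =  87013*276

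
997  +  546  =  1543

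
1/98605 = 1/98605 = 0.00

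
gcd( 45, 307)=1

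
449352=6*74892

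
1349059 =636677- - 712382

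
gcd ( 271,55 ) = 1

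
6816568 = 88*77461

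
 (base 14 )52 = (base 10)72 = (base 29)2E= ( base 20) 3c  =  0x48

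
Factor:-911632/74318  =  - 2^3*227^1*  251^1 * 37159^(-1 )=- 455816/37159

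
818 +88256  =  89074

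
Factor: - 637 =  - 7^2 * 13^1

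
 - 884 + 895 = 11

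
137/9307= 137/9307= 0.01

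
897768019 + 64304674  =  962072693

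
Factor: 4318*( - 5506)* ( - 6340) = 2^4*5^1*17^1*127^1 * 317^1* 2753^1  =  150732916720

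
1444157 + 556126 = 2000283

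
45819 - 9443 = 36376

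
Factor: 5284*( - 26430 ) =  - 139656120  =  - 2^3*3^1*5^1*881^1*1321^1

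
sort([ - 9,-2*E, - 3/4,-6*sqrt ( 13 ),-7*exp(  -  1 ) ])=[ - 6 * sqrt(13), - 9,  -  2*E, - 7 * exp(-1),  -  3/4]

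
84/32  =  2 + 5/8 = 2.62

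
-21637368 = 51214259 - 72851627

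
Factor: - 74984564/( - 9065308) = 18746141/2266327 = 7^( - 1 )*19^1 * 163^1*569^( - 2 )*6053^1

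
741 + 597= 1338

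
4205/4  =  4205/4 = 1051.25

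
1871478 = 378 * 4951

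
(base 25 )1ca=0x3A7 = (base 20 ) 26f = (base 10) 935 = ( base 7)2504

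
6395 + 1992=8387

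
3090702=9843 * 314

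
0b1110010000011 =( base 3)101000100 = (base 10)7299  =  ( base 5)213144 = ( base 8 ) 16203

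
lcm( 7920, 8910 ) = 71280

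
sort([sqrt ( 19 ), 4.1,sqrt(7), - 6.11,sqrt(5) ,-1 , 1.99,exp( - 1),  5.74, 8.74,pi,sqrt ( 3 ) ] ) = [ - 6.11, - 1,exp ( - 1), sqrt( 3 ),1.99, sqrt ( 5 ) , sqrt ( 7),pi, 4.1, sqrt(19) , 5.74,8.74]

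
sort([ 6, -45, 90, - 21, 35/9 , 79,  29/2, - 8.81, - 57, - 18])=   [ - 57,  -  45,  -  21, - 18, - 8.81, 35/9,  6,29/2, 79,90 ]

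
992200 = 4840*205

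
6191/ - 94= - 66  +  13/94 = - 65.86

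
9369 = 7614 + 1755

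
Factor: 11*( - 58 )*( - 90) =2^2 * 3^2  *  5^1*11^1*29^1 =57420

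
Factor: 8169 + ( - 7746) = 423 = 3^2 * 47^1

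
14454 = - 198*( - 73) 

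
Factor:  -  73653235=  -5^1*14730647^1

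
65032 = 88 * 739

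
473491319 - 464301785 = 9189534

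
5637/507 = 11 + 20/169 = 11.12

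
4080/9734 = 2040/4867 = 0.42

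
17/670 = 17/670 = 0.03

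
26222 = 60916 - 34694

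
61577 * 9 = 554193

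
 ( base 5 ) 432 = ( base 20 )5h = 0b1110101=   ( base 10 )117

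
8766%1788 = 1614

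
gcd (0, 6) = 6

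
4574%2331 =2243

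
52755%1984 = 1171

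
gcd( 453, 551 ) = 1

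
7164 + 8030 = 15194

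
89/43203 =89/43203= 0.00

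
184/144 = 23/18 = 1.28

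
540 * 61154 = 33023160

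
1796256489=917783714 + 878472775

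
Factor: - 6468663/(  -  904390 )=2^(-1) *3^1*5^ ( - 1)*90439^( - 1)*2156221^1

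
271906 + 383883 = 655789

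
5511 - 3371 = 2140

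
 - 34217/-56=611 + 1/56 = 611.02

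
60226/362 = 30113/181= 166.37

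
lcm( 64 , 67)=4288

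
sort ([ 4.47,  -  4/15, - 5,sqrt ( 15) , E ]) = [  -  5, - 4/15,E , sqrt( 15) , 4.47] 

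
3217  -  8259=-5042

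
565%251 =63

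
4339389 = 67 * 64767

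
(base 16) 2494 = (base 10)9364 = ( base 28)bqc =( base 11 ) 7043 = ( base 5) 244424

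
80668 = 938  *86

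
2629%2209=420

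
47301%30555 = 16746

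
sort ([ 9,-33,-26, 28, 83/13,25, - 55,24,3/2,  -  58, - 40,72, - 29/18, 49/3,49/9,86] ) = [  -  58,  -  55 , -40, - 33  , - 26,  -  29/18,3/2,49/9,83/13 , 9,49/3, 24,25, 28,72,86]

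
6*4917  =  29502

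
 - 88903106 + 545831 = -88357275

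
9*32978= 296802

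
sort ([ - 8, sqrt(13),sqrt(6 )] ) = [ - 8, sqrt( 6),sqrt(13)] 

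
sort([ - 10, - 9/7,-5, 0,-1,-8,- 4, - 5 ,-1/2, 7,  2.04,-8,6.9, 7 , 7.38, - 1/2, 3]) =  [ -10, - 8,- 8,-5,-5, - 4, - 9/7, - 1,  -  1/2 ,-1/2, 0, 2.04,3, 6.9, 7,  7, 7.38]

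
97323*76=7396548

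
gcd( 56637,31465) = 6293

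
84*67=5628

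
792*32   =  25344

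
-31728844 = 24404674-56133518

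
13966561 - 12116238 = 1850323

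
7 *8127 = 56889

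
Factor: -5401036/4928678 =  - 2700518/2464339 = - 2^1*17^1*  61^( - 1 )*71^( - 1 ) * 569^( - 1 )*79427^1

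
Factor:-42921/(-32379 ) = 3^1*19^1 * 43^(- 1 ) = 57/43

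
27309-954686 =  - 927377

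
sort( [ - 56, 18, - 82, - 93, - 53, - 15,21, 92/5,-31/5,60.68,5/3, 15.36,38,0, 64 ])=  [ - 93, - 82,-56, - 53, - 15,- 31/5, 0 , 5/3 , 15.36, 18,92/5, 21, 38 , 60.68, 64 ]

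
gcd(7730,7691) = 1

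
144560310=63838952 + 80721358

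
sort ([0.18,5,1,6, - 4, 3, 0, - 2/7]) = [ - 4, - 2/7 , 0,0.18, 1,  3, 5, 6] 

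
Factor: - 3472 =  - 2^4*7^1*31^1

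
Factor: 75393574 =2^1*37696787^1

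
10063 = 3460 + 6603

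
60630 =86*705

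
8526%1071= 1029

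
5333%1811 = 1711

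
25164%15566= 9598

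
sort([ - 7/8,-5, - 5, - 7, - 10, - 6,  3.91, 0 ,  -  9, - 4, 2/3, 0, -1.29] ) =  [ - 10,-9,-7, - 6, - 5, - 5, - 4, - 1.29, - 7/8,  0,0,2/3,3.91]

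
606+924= 1530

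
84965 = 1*84965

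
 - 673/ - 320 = 673/320 = 2.10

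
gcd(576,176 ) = 16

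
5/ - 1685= - 1 + 336/337  =  -  0.00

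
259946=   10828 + 249118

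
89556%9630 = 2886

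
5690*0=0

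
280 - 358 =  - 78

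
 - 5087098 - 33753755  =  -38840853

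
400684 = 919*436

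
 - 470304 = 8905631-9375935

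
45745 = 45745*1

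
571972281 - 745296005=-173323724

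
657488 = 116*5668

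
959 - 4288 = -3329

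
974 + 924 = 1898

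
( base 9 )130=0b1101100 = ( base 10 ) 108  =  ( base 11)99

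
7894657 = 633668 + 7260989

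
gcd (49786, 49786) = 49786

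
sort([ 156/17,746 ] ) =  [156/17, 746 ]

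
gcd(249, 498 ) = 249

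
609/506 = 1 + 103/506 = 1.20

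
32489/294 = 110 + 149/294 = 110.51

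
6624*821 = 5438304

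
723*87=62901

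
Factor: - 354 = -2^1*3^1*59^1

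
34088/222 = 17044/111= 153.55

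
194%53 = 35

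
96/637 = 96/637 = 0.15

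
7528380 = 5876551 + 1651829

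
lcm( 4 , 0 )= 0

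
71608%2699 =1434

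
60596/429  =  141 + 107/429 = 141.25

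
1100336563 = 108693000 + 991643563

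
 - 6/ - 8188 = 3/4094=0.00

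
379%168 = 43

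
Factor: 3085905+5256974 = 8342879^1=8342879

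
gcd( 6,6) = 6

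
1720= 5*344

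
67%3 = 1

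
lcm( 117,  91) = 819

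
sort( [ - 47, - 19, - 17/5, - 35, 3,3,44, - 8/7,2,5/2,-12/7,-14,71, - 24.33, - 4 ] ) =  [ - 47,-35, - 24.33, - 19, - 14, - 4, - 17/5, - 12/7, - 8/7,2, 5/2,3, 3, 44, 71]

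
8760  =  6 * 1460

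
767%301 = 165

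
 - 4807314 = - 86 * 55899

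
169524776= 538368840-368844064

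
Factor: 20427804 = 2^2*3^2* 567439^1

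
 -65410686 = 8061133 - 73471819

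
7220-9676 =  - 2456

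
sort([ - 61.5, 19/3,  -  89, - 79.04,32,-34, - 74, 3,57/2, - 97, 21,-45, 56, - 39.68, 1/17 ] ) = [ - 97, - 89,  -  79.04, - 74,-61.5  ,-45, - 39.68, - 34,1/17, 3,19/3, 21, 57/2,32,56 ]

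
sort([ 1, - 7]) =[ - 7, 1]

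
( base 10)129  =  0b10000001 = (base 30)49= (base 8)201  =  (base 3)11210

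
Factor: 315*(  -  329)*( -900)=93271500 = 2^2*3^4*5^3*7^2*47^1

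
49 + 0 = 49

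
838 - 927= - 89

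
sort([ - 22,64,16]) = [ - 22 , 16, 64] 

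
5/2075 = 1/415 = 0.00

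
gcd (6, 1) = 1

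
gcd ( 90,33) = 3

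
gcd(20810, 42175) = 5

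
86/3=86/3=   28.67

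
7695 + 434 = 8129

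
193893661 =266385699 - 72492038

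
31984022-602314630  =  -570330608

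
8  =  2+6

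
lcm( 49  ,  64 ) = 3136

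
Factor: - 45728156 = - 2^2*11432039^1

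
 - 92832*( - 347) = 32212704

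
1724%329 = 79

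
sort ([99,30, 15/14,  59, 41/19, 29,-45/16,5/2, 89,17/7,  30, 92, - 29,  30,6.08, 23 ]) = [ - 29, - 45/16,15/14,41/19,17/7,5/2,6.08,  23,29,30 , 30,  30, 59, 89,92, 99 ] 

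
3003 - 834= 2169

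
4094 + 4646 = 8740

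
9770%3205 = 155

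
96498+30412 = 126910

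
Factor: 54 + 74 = 2^7= 128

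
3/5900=3/5900  =  0.00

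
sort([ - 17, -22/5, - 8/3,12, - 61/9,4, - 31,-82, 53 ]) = [ - 82,- 31, - 17,  -  61/9, - 22/5, - 8/3,4,12,53 ]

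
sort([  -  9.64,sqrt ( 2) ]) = [ - 9.64,sqrt( 2)]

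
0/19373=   0 = 0.00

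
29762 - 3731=26031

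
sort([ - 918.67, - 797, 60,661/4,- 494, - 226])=[ - 918.67 , - 797, - 494,-226, 60,661/4 ]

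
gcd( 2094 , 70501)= 1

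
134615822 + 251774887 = 386390709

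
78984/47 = 78984/47 = 1680.51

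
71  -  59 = 12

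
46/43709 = 46/43709=0.00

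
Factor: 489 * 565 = 3^1*5^1*113^1*163^1 = 276285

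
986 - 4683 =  - 3697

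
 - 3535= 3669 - 7204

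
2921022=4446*657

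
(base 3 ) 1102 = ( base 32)16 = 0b100110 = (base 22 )1G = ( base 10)38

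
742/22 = 33 + 8/11 = 33.73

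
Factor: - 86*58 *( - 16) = 2^6*29^1*43^1 = 79808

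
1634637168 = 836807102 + 797830066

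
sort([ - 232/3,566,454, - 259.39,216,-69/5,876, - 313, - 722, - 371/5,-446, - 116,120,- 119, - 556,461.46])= [ - 722, - 556, - 446, - 313, - 259.39, - 119, - 116, - 232/3, - 371/5,- 69/5, 120, 216,454,461.46,566,876]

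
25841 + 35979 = 61820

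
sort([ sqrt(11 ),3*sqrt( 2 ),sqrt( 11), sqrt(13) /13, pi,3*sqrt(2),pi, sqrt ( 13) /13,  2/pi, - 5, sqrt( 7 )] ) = [  -  5, sqrt( 13)/13, sqrt( 13 ) /13,2/pi,sqrt ( 7),pi,pi,sqrt( 11) , sqrt( 11 ) , 3*sqrt( 2 ) , 3 * sqrt ( 2)]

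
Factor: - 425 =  - 5^2 * 17^1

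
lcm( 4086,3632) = 32688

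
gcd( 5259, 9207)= 3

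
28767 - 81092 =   -  52325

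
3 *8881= 26643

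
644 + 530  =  1174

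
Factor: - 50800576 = -2^6*29^1 * 101^1 * 271^1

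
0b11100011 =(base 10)227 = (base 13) 146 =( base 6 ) 1015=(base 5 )1402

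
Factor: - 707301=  - 3^2*7^1* 103^1 * 109^1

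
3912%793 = 740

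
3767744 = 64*58871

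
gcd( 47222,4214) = 14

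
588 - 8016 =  - 7428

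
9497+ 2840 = 12337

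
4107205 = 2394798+1712407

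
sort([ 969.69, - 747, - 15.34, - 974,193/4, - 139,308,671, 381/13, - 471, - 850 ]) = [ - 974, - 850, - 747, - 471, - 139, - 15.34,381/13,193/4, 308,671 , 969.69 ] 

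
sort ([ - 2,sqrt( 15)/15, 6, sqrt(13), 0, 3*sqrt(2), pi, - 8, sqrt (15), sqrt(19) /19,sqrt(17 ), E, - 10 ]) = [ - 10,- 8,  -  2,0,sqrt(19 ) /19, sqrt(15)/15, E, pi, sqrt(13) , sqrt( 15), sqrt(17), 3*sqrt(2 ),6 ] 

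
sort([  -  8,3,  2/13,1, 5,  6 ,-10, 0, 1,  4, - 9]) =[ - 10, - 9, - 8,  0, 2/13, 1, 1, 3,4,5,6]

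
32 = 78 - 46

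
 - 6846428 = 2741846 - 9588274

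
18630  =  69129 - 50499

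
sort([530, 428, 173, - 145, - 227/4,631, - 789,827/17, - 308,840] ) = [ - 789,  -  308 ,-145, - 227/4, 827/17, 173,428, 530,631,840 ]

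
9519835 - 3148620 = 6371215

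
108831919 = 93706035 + 15125884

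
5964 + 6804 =12768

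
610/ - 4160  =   - 61/416 = - 0.15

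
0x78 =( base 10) 120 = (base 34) 3I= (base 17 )71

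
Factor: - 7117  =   - 11^1*647^1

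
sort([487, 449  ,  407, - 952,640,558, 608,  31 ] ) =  [ - 952, 31, 407, 449,487, 558,  608  ,  640]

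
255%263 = 255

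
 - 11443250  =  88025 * (-130)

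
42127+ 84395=126522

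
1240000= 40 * 31000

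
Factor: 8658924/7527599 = 2^2*3^1*721577^1*7527599^( - 1 )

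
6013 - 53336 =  - 47323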